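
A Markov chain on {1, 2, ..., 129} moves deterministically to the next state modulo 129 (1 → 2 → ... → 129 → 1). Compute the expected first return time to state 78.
E[T_78 | X_0 = 78] = 129

The chain cycles deterministically, so starting at state 78 it returns in exactly 129 steps. Equivalently, the stationary distribution is uniform π_j = 1/129 for every state j, so by Kac's formula E[T_78] = 1/π_78 = 129.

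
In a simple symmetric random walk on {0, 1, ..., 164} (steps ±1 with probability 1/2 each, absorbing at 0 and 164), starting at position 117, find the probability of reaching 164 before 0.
P(hit 164 before 0) = 117/164

Let u_k = P(hit 164 before 0 | start at k). Then u_0 = 0, u_164 = 1, and u_k = u_{k-1}/2 + u_{k+1}/2 for 1 ≤ k ≤ 163. This harmonic recurrence is solved by u_k = k/164, giving u_117 = 117/164.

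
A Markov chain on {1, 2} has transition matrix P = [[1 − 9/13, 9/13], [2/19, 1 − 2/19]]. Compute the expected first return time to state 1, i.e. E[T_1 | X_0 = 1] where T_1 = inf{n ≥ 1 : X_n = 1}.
E[T_1 | X_0 = 1] = 1/π_1 = 197/26

For an irreducible recurrent Markov chain with stationary distribution π, E[T_i | X_0 = i] = 1/π_i (Kac's formula). Here π_1 = (2/19)/(9/13 + 2/19) = (2/19)/(197/247) = 26/197, so E[T_1 | X_0 = 1] = 1/π_1 = (9/13 + 2/19)/(2/19) = (197/247)/(2/19) = 197/26.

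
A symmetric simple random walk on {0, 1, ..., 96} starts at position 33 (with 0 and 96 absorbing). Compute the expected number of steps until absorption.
E[τ | X_0 = 33] = 2079

Let v_k = E[τ | X_0 = k]. Boundary: v_0 = v_96 = 0. Recurrence: v_k = 1 + (v_{k-1} + v_{k+1})/2 for 1 ≤ k ≤ 95. The particular solution to v_k − (v_{k-1} + v_{k+1})/2 = 1 is v_k = −k^2. Adding homogeneous solution A + B k and matching boundaries gives v_k = k (96 − k). Substituting k = 33: v_33 = 33 · 63 = 2079.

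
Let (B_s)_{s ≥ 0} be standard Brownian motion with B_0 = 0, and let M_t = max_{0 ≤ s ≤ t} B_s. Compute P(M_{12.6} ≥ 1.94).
P(M_{12.6} ≥ 1.94) = 2·P(B_{12.6} ≥ 1.94) = 2(1 − Φ(1.94/√12.6)) ≈ 0.5847

By the reflection principle for Brownian motion, P(M_t ≥ a) = 2 · P(B_t ≥ a) for a ≥ 0. Since B_t ~ N(0, t), P(B_t ≥ 1.94) = 1 − Φ(1.94/√t) = 1 − Φ(1.94/√12.6) = 1 − Φ(0.5465). So
  P(M_{12.6} ≥ 1.94) = 2(1 − Φ(0.5465)) ≈ 0.5847.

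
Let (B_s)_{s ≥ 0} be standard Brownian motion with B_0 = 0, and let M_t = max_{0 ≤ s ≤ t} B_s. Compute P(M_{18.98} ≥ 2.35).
P(M_{18.98} ≥ 2.35) = 2·P(B_{18.98} ≥ 2.35) = 2(1 − Φ(2.35/√18.98)) ≈ 0.5896

By the reflection principle for Brownian motion, P(M_t ≥ a) = 2 · P(B_t ≥ a) for a ≥ 0. Since B_t ~ N(0, t), P(B_t ≥ 2.35) = 1 − Φ(2.35/√t) = 1 − Φ(2.35/√18.98) = 1 − Φ(0.5394). So
  P(M_{18.98} ≥ 2.35) = 2(1 − Φ(0.5394)) ≈ 0.5896.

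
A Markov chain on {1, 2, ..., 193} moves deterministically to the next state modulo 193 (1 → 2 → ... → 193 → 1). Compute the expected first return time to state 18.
E[T_18 | X_0 = 18] = 193

The chain cycles deterministically, so starting at state 18 it returns in exactly 193 steps. Equivalently, the stationary distribution is uniform π_j = 1/193 for every state j, so by Kac's formula E[T_18] = 1/π_18 = 193.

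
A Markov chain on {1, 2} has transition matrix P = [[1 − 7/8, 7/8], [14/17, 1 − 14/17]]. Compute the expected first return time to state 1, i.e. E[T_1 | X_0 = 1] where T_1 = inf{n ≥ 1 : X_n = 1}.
E[T_1 | X_0 = 1] = 1/π_1 = 33/16

For an irreducible recurrent Markov chain with stationary distribution π, E[T_i | X_0 = i] = 1/π_i (Kac's formula). Here π_1 = (14/17)/(7/8 + 14/17) = (14/17)/(231/136) = 16/33, so E[T_1 | X_0 = 1] = 1/π_1 = (7/8 + 14/17)/(14/17) = (231/136)/(14/17) = 33/16.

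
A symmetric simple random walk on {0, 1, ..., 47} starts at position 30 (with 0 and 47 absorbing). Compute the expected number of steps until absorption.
E[τ | X_0 = 30] = 510

Let v_k = E[τ | X_0 = k]. Boundary: v_0 = v_47 = 0. Recurrence: v_k = 1 + (v_{k-1} + v_{k+1})/2 for 1 ≤ k ≤ 46. The particular solution to v_k − (v_{k-1} + v_{k+1})/2 = 1 is v_k = −k^2. Adding homogeneous solution A + B k and matching boundaries gives v_k = k (47 − k). Substituting k = 30: v_30 = 30 · 17 = 510.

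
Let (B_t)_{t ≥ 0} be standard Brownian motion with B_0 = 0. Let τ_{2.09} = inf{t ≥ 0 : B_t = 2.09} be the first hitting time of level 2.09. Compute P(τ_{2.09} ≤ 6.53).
P(τ_{2.09} ≤ 6.53) = 2(1 − Φ(2.09/√6.53)) = 2(1 − Φ(0.8179)) ≈ 0.4134

By the reflection principle for standard BM, P(τ_b ≤ t) = 2 · P(B_t ≥ b). Since B_t ~ N(0, t), P(B_t ≥ 2.09) = 1 − Φ(2.09/√t) = 1 − Φ(2.09/√6.53) = 1 − Φ(0.8179) ≈ 0.20671. Doubling: P(τ_{2.09} ≤ 6.53) ≈ 2 · 0.20671 = 0.41342 ≈ 0.4134.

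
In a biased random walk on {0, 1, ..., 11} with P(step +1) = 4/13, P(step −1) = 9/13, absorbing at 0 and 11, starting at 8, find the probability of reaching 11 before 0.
P(hit 11 before 0) = (1 − (9/4)^8) / (1 − (9/4)^11) = 550159168/6275373061

Let u_k denote P(reach 11 before 0 | start at k). Boundary: u_0 = 0, u_11 = 1. Recurrence: u_k = 4/13·u_{k+1} + 9/13·u_{k-1} for 1 ≤ k ≤ 10. Try u_k = A + B·r^k with r = q/p = (9/13)/(4/13) = 9/4. Substitution satisfies the recurrence; boundary conditions give:
  u_k = (1 − r^k) / (1 − r^N) = (1 − (9/4)^8) / (1 − (9/4)^11) = 550159168/6275373061.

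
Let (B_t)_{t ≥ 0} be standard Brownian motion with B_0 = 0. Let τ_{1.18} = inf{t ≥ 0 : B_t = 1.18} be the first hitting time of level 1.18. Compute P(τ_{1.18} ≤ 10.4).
P(τ_{1.18} ≤ 10.4) = 2(1 − Φ(1.18/√10.4)) = 2(1 − Φ(0.3659)) ≈ 0.7144

By the reflection principle for standard BM, P(τ_b ≤ t) = 2 · P(B_t ≥ b). Since B_t ~ N(0, t), P(B_t ≥ 1.18) = 1 − Φ(1.18/√t) = 1 − Φ(1.18/√10.4) = 1 − Φ(0.3659) ≈ 0.35722. Doubling: P(τ_{1.18} ≤ 10.4) ≈ 2 · 0.35722 = 0.71444 ≈ 0.7144.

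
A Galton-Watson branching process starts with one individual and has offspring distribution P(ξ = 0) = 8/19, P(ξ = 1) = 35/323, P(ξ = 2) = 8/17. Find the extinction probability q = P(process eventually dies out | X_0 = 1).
q = 17/19

The pgf is f(s) = 8/19 + 35/323·s + 8/17·s². The extinction probability q is the smallest fixed point of f in [0, 1]. Setting s = f(s):
  8/17·s² + (35/323 − 1)·s + 8/19 = 0
  8/17·s² − (8/19 + 8/17)·s + 8/19 = 0
which factors as (s − 1)·(8/17·s − 8/19) = 0, giving roots s = 1 and s = (8/19)/(8/17) = 17/19.
Mean offspring μ = 35/323 + 2·8/17 = 339/323 > 1 (supercritical), so q < 1. The extinction probability is the smaller root: q = (8/19)/(8/17) = 17/19.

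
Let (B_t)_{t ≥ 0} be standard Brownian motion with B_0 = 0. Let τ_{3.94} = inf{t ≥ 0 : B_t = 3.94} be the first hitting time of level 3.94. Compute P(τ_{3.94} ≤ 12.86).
P(τ_{3.94} ≤ 12.86) = 2(1 − Φ(3.94/√12.86)) = 2(1 − Φ(1.0987)) ≈ 0.2719

By the reflection principle for standard BM, P(τ_b ≤ t) = 2 · P(B_t ≥ b). Since B_t ~ N(0, t), P(B_t ≥ 3.94) = 1 − Φ(3.94/√t) = 1 − Φ(3.94/√12.86) = 1 − Φ(1.0987) ≈ 0.13595. Doubling: P(τ_{3.94} ≤ 12.86) ≈ 2 · 0.13595 = 0.27190 ≈ 0.2719.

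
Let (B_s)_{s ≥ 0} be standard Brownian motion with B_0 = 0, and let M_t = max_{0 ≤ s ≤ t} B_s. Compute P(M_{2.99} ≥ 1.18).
P(M_{2.99} ≥ 1.18) = 2·P(B_{2.99} ≥ 1.18) = 2(1 − Φ(1.18/√2.99)) ≈ 0.4950

By the reflection principle for Brownian motion, P(M_t ≥ a) = 2 · P(B_t ≥ a) for a ≥ 0. Since B_t ~ N(0, t), P(B_t ≥ 1.18) = 1 − Φ(1.18/√t) = 1 − Φ(1.18/√2.99) = 1 − Φ(0.6824). So
  P(M_{2.99} ≥ 1.18) = 2(1 − Φ(0.6824)) ≈ 0.4950.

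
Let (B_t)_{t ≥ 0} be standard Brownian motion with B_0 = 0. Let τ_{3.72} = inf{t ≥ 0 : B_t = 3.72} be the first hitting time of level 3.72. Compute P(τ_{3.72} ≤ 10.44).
P(τ_{3.72} ≤ 10.44) = 2(1 − Φ(3.72/√10.44)) = 2(1 − Φ(1.1513)) ≈ 0.2496

By the reflection principle for standard BM, P(τ_b ≤ t) = 2 · P(B_t ≥ b). Since B_t ~ N(0, t), P(B_t ≥ 3.72) = 1 − Φ(3.72/√t) = 1 − Φ(3.72/√10.44) = 1 − Φ(1.1513) ≈ 0.12480. Doubling: P(τ_{3.72} ≤ 10.44) ≈ 2 · 0.12480 = 0.24960 ≈ 0.2496.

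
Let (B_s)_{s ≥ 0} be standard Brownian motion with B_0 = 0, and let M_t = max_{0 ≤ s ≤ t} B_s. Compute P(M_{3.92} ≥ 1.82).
P(M_{3.92} ≥ 1.82) = 2·P(B_{3.92} ≥ 1.82) = 2(1 − Φ(1.82/√3.92)) ≈ 0.3580

By the reflection principle for Brownian motion, P(M_t ≥ a) = 2 · P(B_t ≥ a) for a ≥ 0. Since B_t ~ N(0, t), P(B_t ≥ 1.82) = 1 − Φ(1.82/√t) = 1 − Φ(1.82/√3.92) = 1 − Φ(0.9192). So
  P(M_{3.92} ≥ 1.82) = 2(1 − Φ(0.9192)) ≈ 0.3580.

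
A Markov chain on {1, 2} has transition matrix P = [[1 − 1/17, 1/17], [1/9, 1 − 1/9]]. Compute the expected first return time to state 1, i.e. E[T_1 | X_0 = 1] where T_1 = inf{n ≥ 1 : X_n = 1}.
E[T_1 | X_0 = 1] = 1/π_1 = 26/17

For an irreducible recurrent Markov chain with stationary distribution π, E[T_i | X_0 = i] = 1/π_i (Kac's formula). Here π_1 = (1/9)/(1/17 + 1/9) = (1/9)/(26/153) = 17/26, so E[T_1 | X_0 = 1] = 1/π_1 = (1/17 + 1/9)/(1/9) = (26/153)/(1/9) = 26/17.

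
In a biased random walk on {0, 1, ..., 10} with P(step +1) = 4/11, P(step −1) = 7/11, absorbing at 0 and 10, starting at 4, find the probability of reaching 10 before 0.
P(hit 10 before 0) = (1 − (7/4)^4) / (1 − (7/4)^10) = 266240/8528081

Let u_k denote P(reach 10 before 0 | start at k). Boundary: u_0 = 0, u_10 = 1. Recurrence: u_k = 4/11·u_{k+1} + 7/11·u_{k-1} for 1 ≤ k ≤ 9. Try u_k = A + B·r^k with r = q/p = (7/11)/(4/11) = 7/4. Substitution satisfies the recurrence; boundary conditions give:
  u_k = (1 − r^k) / (1 − r^N) = (1 − (7/4)^4) / (1 − (7/4)^10) = 266240/8528081.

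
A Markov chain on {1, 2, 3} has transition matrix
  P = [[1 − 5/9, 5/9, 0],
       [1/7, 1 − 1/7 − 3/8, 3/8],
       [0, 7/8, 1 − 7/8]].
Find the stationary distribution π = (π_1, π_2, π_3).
π = (9/59, 35/59, 15/59)

This is a birth-death chain on three states, which satisfies detailed balance: π_1 · P_{12} = π_2 · P_{21} and π_2 · P_{23} = π_3 · P_{32}.
From π_1 · 5/9 = π_2 · 1/7: π_2/π_1 = (5/9)/(1/7) = 35/9.
From π_2 · 3/8 = π_3 · 7/8: π_3/π_2 = (3/8)/(7/8) = 3/7.
Take π_1 proportional to 1; then unnormalized π = (1, 35/9, 5/3). Normalize by dividing by the sum 59/9:
  π = (9/59, 35/59, 15/59).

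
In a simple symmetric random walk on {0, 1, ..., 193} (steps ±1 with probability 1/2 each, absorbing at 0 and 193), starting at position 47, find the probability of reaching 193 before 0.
P(hit 193 before 0) = 47/193

Let u_k = P(hit 193 before 0 | start at k). Then u_0 = 0, u_193 = 1, and u_k = u_{k-1}/2 + u_{k+1}/2 for 1 ≤ k ≤ 192. This harmonic recurrence is solved by u_k = k/193, giving u_47 = 47/193.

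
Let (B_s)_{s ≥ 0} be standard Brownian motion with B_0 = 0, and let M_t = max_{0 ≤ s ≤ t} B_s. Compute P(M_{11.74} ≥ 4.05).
P(M_{11.74} ≥ 4.05) = 2·P(B_{11.74} ≥ 4.05) = 2(1 − Φ(4.05/√11.74)) ≈ 0.2372

By the reflection principle for Brownian motion, P(M_t ≥ a) = 2 · P(B_t ≥ a) for a ≥ 0. Since B_t ~ N(0, t), P(B_t ≥ 4.05) = 1 − Φ(4.05/√t) = 1 − Φ(4.05/√11.74) = 1 − Φ(1.1820). So
  P(M_{11.74} ≥ 4.05) = 2(1 − Φ(1.1820)) ≈ 0.2372.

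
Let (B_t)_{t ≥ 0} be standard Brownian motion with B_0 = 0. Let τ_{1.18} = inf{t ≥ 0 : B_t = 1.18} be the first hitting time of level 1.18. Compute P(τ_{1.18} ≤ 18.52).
P(τ_{1.18} ≤ 18.52) = 2(1 − Φ(1.18/√18.52)) = 2(1 − Φ(0.2742)) ≈ 0.7839

By the reflection principle for standard BM, P(τ_b ≤ t) = 2 · P(B_t ≥ b). Since B_t ~ N(0, t), P(B_t ≥ 1.18) = 1 − Φ(1.18/√t) = 1 − Φ(1.18/√18.52) = 1 − Φ(0.2742) ≈ 0.39197. Doubling: P(τ_{1.18} ≤ 18.52) ≈ 2 · 0.39197 = 0.78394 ≈ 0.7839.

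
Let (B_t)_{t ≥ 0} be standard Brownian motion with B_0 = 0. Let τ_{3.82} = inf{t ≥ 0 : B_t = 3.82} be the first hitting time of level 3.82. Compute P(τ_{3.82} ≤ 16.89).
P(τ_{3.82} ≤ 16.89) = 2(1 − Φ(3.82/√16.89)) = 2(1 − Φ(0.9295)) ≈ 0.3526

By the reflection principle for standard BM, P(τ_b ≤ t) = 2 · P(B_t ≥ b). Since B_t ~ N(0, t), P(B_t ≥ 3.82) = 1 − Φ(3.82/√t) = 1 − Φ(3.82/√16.89) = 1 − Φ(0.9295) ≈ 0.17632. Doubling: P(τ_{3.82} ≤ 16.89) ≈ 2 · 0.17632 = 0.35264 ≈ 0.3526.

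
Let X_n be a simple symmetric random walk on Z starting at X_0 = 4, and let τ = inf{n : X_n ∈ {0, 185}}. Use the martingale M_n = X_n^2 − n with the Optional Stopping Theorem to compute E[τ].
E[τ] = 724

M_n = X_n^2 − n is a martingale (since E[X_{n+1}^2 | F_n] = X_n^2 + 1). By OST (τ has finite mean in a bounded region), E[M_τ] = E[M_0] = X_0^2 − 0 = 4^2 = 16. Also E[M_τ] = E[X_τ^2] − E[τ]. The walk exits at 0 or 185, with P(hit 185 first) = 4/185, so E[X_τ^2] = 185^2 · 4/185 + 0 = 740. Thus E[τ] = E[X_τ^2] − E[M_τ] = 740 − 16 = 724 = 4(185 − 4) = 724.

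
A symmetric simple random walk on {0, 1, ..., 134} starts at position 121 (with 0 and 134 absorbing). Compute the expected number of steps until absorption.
E[τ | X_0 = 121] = 1573

Let v_k = E[τ | X_0 = k]. Boundary: v_0 = v_134 = 0. Recurrence: v_k = 1 + (v_{k-1} + v_{k+1})/2 for 1 ≤ k ≤ 133. The particular solution to v_k − (v_{k-1} + v_{k+1})/2 = 1 is v_k = −k^2. Adding homogeneous solution A + B k and matching boundaries gives v_k = k (134 − k). Substituting k = 121: v_121 = 121 · 13 = 1573.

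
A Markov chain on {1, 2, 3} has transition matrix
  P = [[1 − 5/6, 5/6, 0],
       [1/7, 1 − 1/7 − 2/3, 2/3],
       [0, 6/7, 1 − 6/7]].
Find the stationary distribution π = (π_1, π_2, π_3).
π = (27/307, 315/614, 245/614)

This is a birth-death chain on three states, which satisfies detailed balance: π_1 · P_{12} = π_2 · P_{21} and π_2 · P_{23} = π_3 · P_{32}.
From π_1 · 5/6 = π_2 · 1/7: π_2/π_1 = (5/6)/(1/7) = 35/6.
From π_2 · 2/3 = π_3 · 6/7: π_3/π_2 = (2/3)/(6/7) = 7/9.
Take π_1 proportional to 1; then unnormalized π = (1, 35/6, 245/54). Normalize by dividing by the sum 307/27:
  π = (27/307, 315/614, 245/614).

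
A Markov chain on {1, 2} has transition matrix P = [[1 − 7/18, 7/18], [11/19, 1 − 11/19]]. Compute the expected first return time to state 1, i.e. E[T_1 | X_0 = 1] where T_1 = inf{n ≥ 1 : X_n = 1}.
E[T_1 | X_0 = 1] = 1/π_1 = 331/198

For an irreducible recurrent Markov chain with stationary distribution π, E[T_i | X_0 = i] = 1/π_i (Kac's formula). Here π_1 = (11/19)/(7/18 + 11/19) = (11/19)/(331/342) = 198/331, so E[T_1 | X_0 = 1] = 1/π_1 = (7/18 + 11/19)/(11/19) = (331/342)/(11/19) = 331/198.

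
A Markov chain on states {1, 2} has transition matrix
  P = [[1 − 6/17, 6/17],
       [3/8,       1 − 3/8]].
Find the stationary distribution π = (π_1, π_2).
π_1 = 17/33, π_2 = 16/33

Solve πP = π with π_1 + π_2 = 1. From πP = π: π_1 · (1 − 6/17) + π_2 · 3/8 = π_1 ⇒ π_2 · 3/8 = π_1 · 6/17 ⇒ π_2/π_1 = (6/17)/(3/8) = 16/17. Together with π_1 + π_2 = 1:
  π_1 = (3/8)/(6/17 + 3/8) = (3/8)/(99/136) = 17/33,
  π_2 = (6/17)/(6/17 + 3/8) = (6/17)/(99/136) = 16/33.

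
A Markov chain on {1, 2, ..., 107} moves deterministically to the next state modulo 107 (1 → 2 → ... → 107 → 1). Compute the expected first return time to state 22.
E[T_22 | X_0 = 22] = 107

The chain cycles deterministically, so starting at state 22 it returns in exactly 107 steps. Equivalently, the stationary distribution is uniform π_j = 1/107 for every state j, so by Kac's formula E[T_22] = 1/π_22 = 107.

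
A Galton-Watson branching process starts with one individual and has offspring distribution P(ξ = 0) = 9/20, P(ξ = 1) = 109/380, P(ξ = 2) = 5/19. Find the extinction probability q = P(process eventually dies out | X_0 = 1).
q = 1

Mean offspring μ = 0·9/20 + 1·109/380 + 2·5/19 = 309/380 ≤ 1. For μ ≤ 1 with offspring not concentrated at 1, the Galton-Watson process goes extinct almost surely, so q = 1.
(Algebraic check: The pgf is f(s) = 9/20 + 109/380·s + 5/19·s². The extinction probability q is the smallest fixed point of f in [0, 1]. Setting s = f(s):
  5/19·s² + (109/380 − 1)·s + 9/20 = 0
  5/19·s² − (9/20 + 5/19)·s + 9/20 = 0
which factors as (s − 1)·(5/19·s − 9/20) = 0, giving roots s = 1 and s = (9/20)/(5/19) = 171/100. Since 171/100 ≥ 1, the smallest root in [0, 1] is s = 1.)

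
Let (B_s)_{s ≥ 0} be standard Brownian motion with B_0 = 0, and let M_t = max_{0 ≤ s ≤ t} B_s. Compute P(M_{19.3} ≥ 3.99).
P(M_{19.3} ≥ 3.99) = 2·P(B_{19.3} ≥ 3.99) = 2(1 − Φ(3.99/√19.3)) ≈ 0.3638

By the reflection principle for Brownian motion, P(M_t ≥ a) = 2 · P(B_t ≥ a) for a ≥ 0. Since B_t ~ N(0, t), P(B_t ≥ 3.99) = 1 − Φ(3.99/√t) = 1 − Φ(3.99/√19.3) = 1 − Φ(0.9082). So
  P(M_{19.3} ≥ 3.99) = 2(1 − Φ(0.9082)) ≈ 0.3638.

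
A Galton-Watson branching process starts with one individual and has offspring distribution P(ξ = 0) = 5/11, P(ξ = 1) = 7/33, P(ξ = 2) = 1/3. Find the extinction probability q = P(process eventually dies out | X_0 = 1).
q = 1

Mean offspring μ = 0·5/11 + 1·7/33 + 2·1/3 = 29/33 ≤ 1. For μ ≤ 1 with offspring not concentrated at 1, the Galton-Watson process goes extinct almost surely, so q = 1.
(Algebraic check: The pgf is f(s) = 5/11 + 7/33·s + 1/3·s². The extinction probability q is the smallest fixed point of f in [0, 1]. Setting s = f(s):
  1/3·s² + (7/33 − 1)·s + 5/11 = 0
  1/3·s² − (5/11 + 1/3)·s + 5/11 = 0
which factors as (s − 1)·(1/3·s − 5/11) = 0, giving roots s = 1 and s = (5/11)/(1/3) = 15/11. Since 15/11 ≥ 1, the smallest root in [0, 1] is s = 1.)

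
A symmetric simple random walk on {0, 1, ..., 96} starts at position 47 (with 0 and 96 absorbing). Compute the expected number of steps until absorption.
E[τ | X_0 = 47] = 2303

Let v_k = E[τ | X_0 = k]. Boundary: v_0 = v_96 = 0. Recurrence: v_k = 1 + (v_{k-1} + v_{k+1})/2 for 1 ≤ k ≤ 95. The particular solution to v_k − (v_{k-1} + v_{k+1})/2 = 1 is v_k = −k^2. Adding homogeneous solution A + B k and matching boundaries gives v_k = k (96 − k). Substituting k = 47: v_47 = 47 · 49 = 2303.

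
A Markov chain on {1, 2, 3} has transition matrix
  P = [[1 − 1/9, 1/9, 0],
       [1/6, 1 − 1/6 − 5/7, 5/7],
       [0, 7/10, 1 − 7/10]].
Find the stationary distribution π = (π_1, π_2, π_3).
π = (49/115, 98/345, 20/69)

This is a birth-death chain on three states, which satisfies detailed balance: π_1 · P_{12} = π_2 · P_{21} and π_2 · P_{23} = π_3 · P_{32}.
From π_1 · 1/9 = π_2 · 1/6: π_2/π_1 = (1/9)/(1/6) = 2/3.
From π_2 · 5/7 = π_3 · 7/10: π_3/π_2 = (5/7)/(7/10) = 50/49.
Take π_1 proportional to 1; then unnormalized π = (1, 2/3, 100/147). Normalize by dividing by the sum 115/49:
  π = (49/115, 98/345, 20/69).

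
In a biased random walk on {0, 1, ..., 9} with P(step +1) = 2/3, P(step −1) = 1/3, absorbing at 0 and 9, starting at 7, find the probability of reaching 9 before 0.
P(hit 9 before 0) = (1 − (1/2)^7) / (1 − (1/2)^9) = 508/511

Let u_k denote P(reach 9 before 0 | start at k). Boundary: u_0 = 0, u_9 = 1. Recurrence: u_k = 2/3·u_{k+1} + 1/3·u_{k-1} for 1 ≤ k ≤ 8. Try u_k = A + B·r^k with r = q/p = (1/3)/(2/3) = 1/2. Substitution satisfies the recurrence; boundary conditions give:
  u_k = (1 − r^k) / (1 − r^N) = (1 − (1/2)^7) / (1 − (1/2)^9) = 508/511.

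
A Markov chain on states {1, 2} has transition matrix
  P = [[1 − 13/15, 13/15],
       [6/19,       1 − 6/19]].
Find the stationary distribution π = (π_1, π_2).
π_1 = 90/337, π_2 = 247/337

Solve πP = π with π_1 + π_2 = 1. From πP = π: π_1 · (1 − 13/15) + π_2 · 6/19 = π_1 ⇒ π_2 · 6/19 = π_1 · 13/15 ⇒ π_2/π_1 = (13/15)/(6/19) = 247/90. Together with π_1 + π_2 = 1:
  π_1 = (6/19)/(13/15 + 6/19) = (6/19)/(337/285) = 90/337,
  π_2 = (13/15)/(13/15 + 6/19) = (13/15)/(337/285) = 247/337.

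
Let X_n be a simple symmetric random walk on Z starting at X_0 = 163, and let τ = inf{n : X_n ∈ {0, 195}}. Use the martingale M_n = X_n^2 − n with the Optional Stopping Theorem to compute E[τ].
E[τ] = 5216

M_n = X_n^2 − n is a martingale (since E[X_{n+1}^2 | F_n] = X_n^2 + 1). By OST (τ has finite mean in a bounded region), E[M_τ] = E[M_0] = X_0^2 − 0 = 163^2 = 26569. Also E[M_τ] = E[X_τ^2] − E[τ]. The walk exits at 0 or 195, with P(hit 195 first) = 163/195, so E[X_τ^2] = 195^2 · 163/195 + 0 = 31785. Thus E[τ] = E[X_τ^2] − E[M_τ] = 31785 − 26569 = 5216 = 163(195 − 163) = 5216.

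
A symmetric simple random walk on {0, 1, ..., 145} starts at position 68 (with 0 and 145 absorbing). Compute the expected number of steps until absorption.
E[τ | X_0 = 68] = 5236

Let v_k = E[τ | X_0 = k]. Boundary: v_0 = v_145 = 0. Recurrence: v_k = 1 + (v_{k-1} + v_{k+1})/2 for 1 ≤ k ≤ 144. The particular solution to v_k − (v_{k-1} + v_{k+1})/2 = 1 is v_k = −k^2. Adding homogeneous solution A + B k and matching boundaries gives v_k = k (145 − k). Substituting k = 68: v_68 = 68 · 77 = 5236.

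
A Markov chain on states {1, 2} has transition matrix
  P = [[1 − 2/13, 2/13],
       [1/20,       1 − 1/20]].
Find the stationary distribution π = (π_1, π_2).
π_1 = 13/53, π_2 = 40/53

Solve πP = π with π_1 + π_2 = 1. From πP = π: π_1 · (1 − 2/13) + π_2 · 1/20 = π_1 ⇒ π_2 · 1/20 = π_1 · 2/13 ⇒ π_2/π_1 = (2/13)/(1/20) = 40/13. Together with π_1 + π_2 = 1:
  π_1 = (1/20)/(2/13 + 1/20) = (1/20)/(53/260) = 13/53,
  π_2 = (2/13)/(2/13 + 1/20) = (2/13)/(53/260) = 40/53.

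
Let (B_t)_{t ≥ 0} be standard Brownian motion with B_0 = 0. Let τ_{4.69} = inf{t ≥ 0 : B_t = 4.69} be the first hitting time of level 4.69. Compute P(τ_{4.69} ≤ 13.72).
P(τ_{4.69} ≤ 13.72) = 2(1 − Φ(4.69/√13.72)) = 2(1 − Φ(1.2662)) ≈ 0.2054

By the reflection principle for standard BM, P(τ_b ≤ t) = 2 · P(B_t ≥ b). Since B_t ~ N(0, t), P(B_t ≥ 4.69) = 1 − Φ(4.69/√t) = 1 − Φ(4.69/√13.72) = 1 − Φ(1.2662) ≈ 0.10272. Doubling: P(τ_{4.69} ≤ 13.72) ≈ 2 · 0.10272 = 0.20544 ≈ 0.2054.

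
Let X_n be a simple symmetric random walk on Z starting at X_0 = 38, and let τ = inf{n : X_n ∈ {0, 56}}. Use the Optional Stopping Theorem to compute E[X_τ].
E[X_τ] = 38

X_n is a martingale and τ is a bounded-mean stopping time (indeed τ is finite a.s. with bounded expectation since the walk is in a bounded region). By the OST, E[X_τ] = E[X_0] = 38. Equivalently: E[X_τ] = 56 · P(hit 56 first) + 0 · P(hit 0 first) = 56 · (38/56) = 38.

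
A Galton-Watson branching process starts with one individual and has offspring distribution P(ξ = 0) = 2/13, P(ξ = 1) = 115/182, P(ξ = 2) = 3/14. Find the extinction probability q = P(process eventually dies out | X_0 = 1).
q = 28/39

The pgf is f(s) = 2/13 + 115/182·s + 3/14·s². The extinction probability q is the smallest fixed point of f in [0, 1]. Setting s = f(s):
  3/14·s² + (115/182 − 1)·s + 2/13 = 0
  3/14·s² − (2/13 + 3/14)·s + 2/13 = 0
which factors as (s − 1)·(3/14·s − 2/13) = 0, giving roots s = 1 and s = (2/13)/(3/14) = 28/39.
Mean offspring μ = 115/182 + 2·3/14 = 193/182 > 1 (supercritical), so q < 1. The extinction probability is the smaller root: q = (2/13)/(3/14) = 28/39.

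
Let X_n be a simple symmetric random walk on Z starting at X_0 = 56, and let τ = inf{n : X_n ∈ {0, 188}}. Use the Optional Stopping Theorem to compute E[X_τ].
E[X_τ] = 56

X_n is a martingale and τ is a bounded-mean stopping time (indeed τ is finite a.s. with bounded expectation since the walk is in a bounded region). By the OST, E[X_τ] = E[X_0] = 56. Equivalently: E[X_τ] = 188 · P(hit 188 first) + 0 · P(hit 0 first) = 188 · (56/188) = 56.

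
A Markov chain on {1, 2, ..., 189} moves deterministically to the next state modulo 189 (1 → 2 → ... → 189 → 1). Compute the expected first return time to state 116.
E[T_116 | X_0 = 116] = 189

The chain cycles deterministically, so starting at state 116 it returns in exactly 189 steps. Equivalently, the stationary distribution is uniform π_j = 1/189 for every state j, so by Kac's formula E[T_116] = 1/π_116 = 189.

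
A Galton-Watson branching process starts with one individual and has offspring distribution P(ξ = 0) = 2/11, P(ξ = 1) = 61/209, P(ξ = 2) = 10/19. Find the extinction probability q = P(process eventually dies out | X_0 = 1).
q = 19/55

The pgf is f(s) = 2/11 + 61/209·s + 10/19·s². The extinction probability q is the smallest fixed point of f in [0, 1]. Setting s = f(s):
  10/19·s² + (61/209 − 1)·s + 2/11 = 0
  10/19·s² − (2/11 + 10/19)·s + 2/11 = 0
which factors as (s − 1)·(10/19·s − 2/11) = 0, giving roots s = 1 and s = (2/11)/(10/19) = 19/55.
Mean offspring μ = 61/209 + 2·10/19 = 281/209 > 1 (supercritical), so q < 1. The extinction probability is the smaller root: q = (2/11)/(10/19) = 19/55.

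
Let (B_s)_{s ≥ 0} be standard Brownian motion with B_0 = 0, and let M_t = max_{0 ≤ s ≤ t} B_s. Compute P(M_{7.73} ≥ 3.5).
P(M_{7.73} ≥ 3.5) = 2·P(B_{7.73} ≥ 3.5) = 2(1 − Φ(3.5/√7.73)) ≈ 0.2081

By the reflection principle for Brownian motion, P(M_t ≥ a) = 2 · P(B_t ≥ a) for a ≥ 0. Since B_t ~ N(0, t), P(B_t ≥ 3.5) = 1 − Φ(3.5/√t) = 1 − Φ(3.5/√7.73) = 1 − Φ(1.2589). So
  P(M_{7.73} ≥ 3.5) = 2(1 − Φ(1.2589)) ≈ 0.2081.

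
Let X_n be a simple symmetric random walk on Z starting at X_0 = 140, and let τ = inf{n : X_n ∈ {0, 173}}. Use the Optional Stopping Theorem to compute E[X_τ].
E[X_τ] = 140

X_n is a martingale and τ is a bounded-mean stopping time (indeed τ is finite a.s. with bounded expectation since the walk is in a bounded region). By the OST, E[X_τ] = E[X_0] = 140. Equivalently: E[X_τ] = 173 · P(hit 173 first) + 0 · P(hit 0 first) = 173 · (140/173) = 140.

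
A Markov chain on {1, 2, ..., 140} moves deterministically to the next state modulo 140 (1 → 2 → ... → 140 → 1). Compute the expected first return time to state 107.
E[T_107 | X_0 = 107] = 140

The chain cycles deterministically, so starting at state 107 it returns in exactly 140 steps. Equivalently, the stationary distribution is uniform π_j = 1/140 for every state j, so by Kac's formula E[T_107] = 1/π_107 = 140.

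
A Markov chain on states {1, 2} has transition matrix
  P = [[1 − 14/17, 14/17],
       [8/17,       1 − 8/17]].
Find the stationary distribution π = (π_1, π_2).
π_1 = 4/11, π_2 = 7/11

Solve πP = π with π_1 + π_2 = 1. From πP = π: π_1 · (1 − 14/17) + π_2 · 8/17 = π_1 ⇒ π_2 · 8/17 = π_1 · 14/17 ⇒ π_2/π_1 = (14/17)/(8/17) = 7/4. Together with π_1 + π_2 = 1:
  π_1 = (8/17)/(14/17 + 8/17) = (8/17)/(22/17) = 4/11,
  π_2 = (14/17)/(14/17 + 8/17) = (14/17)/(22/17) = 7/11.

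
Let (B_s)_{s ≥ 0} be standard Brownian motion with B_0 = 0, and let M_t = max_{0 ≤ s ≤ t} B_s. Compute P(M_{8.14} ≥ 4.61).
P(M_{8.14} ≥ 4.61) = 2·P(B_{8.14} ≥ 4.61) = 2(1 − Φ(4.61/√8.14)) ≈ 0.1061

By the reflection principle for Brownian motion, P(M_t ≥ a) = 2 · P(B_t ≥ a) for a ≥ 0. Since B_t ~ N(0, t), P(B_t ≥ 4.61) = 1 − Φ(4.61/√t) = 1 − Φ(4.61/√8.14) = 1 − Φ(1.6158). So
  P(M_{8.14} ≥ 4.61) = 2(1 − Φ(1.6158)) ≈ 0.1061.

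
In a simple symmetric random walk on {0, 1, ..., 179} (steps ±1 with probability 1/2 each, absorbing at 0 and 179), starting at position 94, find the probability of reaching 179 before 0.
P(hit 179 before 0) = 94/179

Let u_k = P(hit 179 before 0 | start at k). Then u_0 = 0, u_179 = 1, and u_k = u_{k-1}/2 + u_{k+1}/2 for 1 ≤ k ≤ 178. This harmonic recurrence is solved by u_k = k/179, giving u_94 = 94/179.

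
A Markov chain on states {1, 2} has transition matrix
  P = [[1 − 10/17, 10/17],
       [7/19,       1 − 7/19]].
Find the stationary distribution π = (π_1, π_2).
π_1 = 119/309, π_2 = 190/309

Solve πP = π with π_1 + π_2 = 1. From πP = π: π_1 · (1 − 10/17) + π_2 · 7/19 = π_1 ⇒ π_2 · 7/19 = π_1 · 10/17 ⇒ π_2/π_1 = (10/17)/(7/19) = 190/119. Together with π_1 + π_2 = 1:
  π_1 = (7/19)/(10/17 + 7/19) = (7/19)/(309/323) = 119/309,
  π_2 = (10/17)/(10/17 + 7/19) = (10/17)/(309/323) = 190/309.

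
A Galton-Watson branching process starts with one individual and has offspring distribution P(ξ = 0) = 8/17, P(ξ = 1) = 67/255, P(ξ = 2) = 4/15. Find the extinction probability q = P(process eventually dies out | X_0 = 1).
q = 1

Mean offspring μ = 0·8/17 + 1·67/255 + 2·4/15 = 203/255 ≤ 1. For μ ≤ 1 with offspring not concentrated at 1, the Galton-Watson process goes extinct almost surely, so q = 1.
(Algebraic check: The pgf is f(s) = 8/17 + 67/255·s + 4/15·s². The extinction probability q is the smallest fixed point of f in [0, 1]. Setting s = f(s):
  4/15·s² + (67/255 − 1)·s + 8/17 = 0
  4/15·s² − (8/17 + 4/15)·s + 8/17 = 0
which factors as (s − 1)·(4/15·s − 8/17) = 0, giving roots s = 1 and s = (8/17)/(4/15) = 30/17. Since 30/17 ≥ 1, the smallest root in [0, 1] is s = 1.)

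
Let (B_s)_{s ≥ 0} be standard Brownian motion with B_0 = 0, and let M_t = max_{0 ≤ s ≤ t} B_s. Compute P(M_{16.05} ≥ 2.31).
P(M_{16.05} ≥ 2.31) = 2·P(B_{16.05} ≥ 2.31) = 2(1 − Φ(2.31/√16.05)) ≈ 0.5642

By the reflection principle for Brownian motion, P(M_t ≥ a) = 2 · P(B_t ≥ a) for a ≥ 0. Since B_t ~ N(0, t), P(B_t ≥ 2.31) = 1 − Φ(2.31/√t) = 1 − Φ(2.31/√16.05) = 1 − Φ(0.5766). So
  P(M_{16.05} ≥ 2.31) = 2(1 − Φ(0.5766)) ≈ 0.5642.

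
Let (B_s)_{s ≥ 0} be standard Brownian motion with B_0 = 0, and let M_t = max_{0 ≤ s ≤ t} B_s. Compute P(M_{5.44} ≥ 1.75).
P(M_{5.44} ≥ 1.75) = 2·P(B_{5.44} ≥ 1.75) = 2(1 − Φ(1.75/√5.44)) ≈ 0.4531

By the reflection principle for Brownian motion, P(M_t ≥ a) = 2 · P(B_t ≥ a) for a ≥ 0. Since B_t ~ N(0, t), P(B_t ≥ 1.75) = 1 − Φ(1.75/√t) = 1 − Φ(1.75/√5.44) = 1 − Φ(0.7503). So
  P(M_{5.44} ≥ 1.75) = 2(1 − Φ(0.7503)) ≈ 0.4531.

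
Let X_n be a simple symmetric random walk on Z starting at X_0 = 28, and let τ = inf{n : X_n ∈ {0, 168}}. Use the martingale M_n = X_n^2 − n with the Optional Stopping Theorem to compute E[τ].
E[τ] = 3920

M_n = X_n^2 − n is a martingale (since E[X_{n+1}^2 | F_n] = X_n^2 + 1). By OST (τ has finite mean in a bounded region), E[M_τ] = E[M_0] = X_0^2 − 0 = 28^2 = 784. Also E[M_τ] = E[X_τ^2] − E[τ]. The walk exits at 0 or 168, with P(hit 168 first) = 28/168, so E[X_τ^2] = 168^2 · 28/168 + 0 = 4704. Thus E[τ] = E[X_τ^2] − E[M_τ] = 4704 − 784 = 3920 = 28(168 − 28) = 3920.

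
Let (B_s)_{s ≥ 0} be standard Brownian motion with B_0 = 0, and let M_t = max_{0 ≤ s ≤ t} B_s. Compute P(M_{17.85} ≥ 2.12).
P(M_{17.85} ≥ 2.12) = 2·P(B_{17.85} ≥ 2.12) = 2(1 − Φ(2.12/√17.85)) ≈ 0.6158

By the reflection principle for Brownian motion, P(M_t ≥ a) = 2 · P(B_t ≥ a) for a ≥ 0. Since B_t ~ N(0, t), P(B_t ≥ 2.12) = 1 − Φ(2.12/√t) = 1 − Φ(2.12/√17.85) = 1 − Φ(0.5018). So
  P(M_{17.85} ≥ 2.12) = 2(1 − Φ(0.5018)) ≈ 0.6158.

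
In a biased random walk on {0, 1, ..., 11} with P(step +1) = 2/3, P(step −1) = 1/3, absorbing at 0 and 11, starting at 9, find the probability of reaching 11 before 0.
P(hit 11 before 0) = (1 − (1/2)^9) / (1 − (1/2)^11) = 2044/2047

Let u_k denote P(reach 11 before 0 | start at k). Boundary: u_0 = 0, u_11 = 1. Recurrence: u_k = 2/3·u_{k+1} + 1/3·u_{k-1} for 1 ≤ k ≤ 10. Try u_k = A + B·r^k with r = q/p = (1/3)/(2/3) = 1/2. Substitution satisfies the recurrence; boundary conditions give:
  u_k = (1 − r^k) / (1 − r^N) = (1 − (1/2)^9) / (1 − (1/2)^11) = 2044/2047.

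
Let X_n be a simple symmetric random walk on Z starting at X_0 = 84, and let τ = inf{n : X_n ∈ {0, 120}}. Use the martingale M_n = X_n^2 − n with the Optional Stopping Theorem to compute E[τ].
E[τ] = 3024

M_n = X_n^2 − n is a martingale (since E[X_{n+1}^2 | F_n] = X_n^2 + 1). By OST (τ has finite mean in a bounded region), E[M_τ] = E[M_0] = X_0^2 − 0 = 84^2 = 7056. Also E[M_τ] = E[X_τ^2] − E[τ]. The walk exits at 0 or 120, with P(hit 120 first) = 84/120, so E[X_τ^2] = 120^2 · 84/120 + 0 = 10080. Thus E[τ] = E[X_τ^2] − E[M_τ] = 10080 − 7056 = 3024 = 84(120 − 84) = 3024.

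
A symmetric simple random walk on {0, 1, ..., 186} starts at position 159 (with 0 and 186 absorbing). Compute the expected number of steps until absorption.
E[τ | X_0 = 159] = 4293

Let v_k = E[τ | X_0 = k]. Boundary: v_0 = v_186 = 0. Recurrence: v_k = 1 + (v_{k-1} + v_{k+1})/2 for 1 ≤ k ≤ 185. The particular solution to v_k − (v_{k-1} + v_{k+1})/2 = 1 is v_k = −k^2. Adding homogeneous solution A + B k and matching boundaries gives v_k = k (186 − k). Substituting k = 159: v_159 = 159 · 27 = 4293.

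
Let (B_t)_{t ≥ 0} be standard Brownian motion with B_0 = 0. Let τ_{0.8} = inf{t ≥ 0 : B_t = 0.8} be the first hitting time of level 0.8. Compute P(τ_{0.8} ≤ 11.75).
P(τ_{0.8} ≤ 11.75) = 2(1 − Φ(0.8/√11.75)) = 2(1 − Φ(0.2334)) ≈ 0.8155

By the reflection principle for standard BM, P(τ_b ≤ t) = 2 · P(B_t ≥ b). Since B_t ~ N(0, t), P(B_t ≥ 0.8) = 1 − Φ(0.8/√t) = 1 − Φ(0.8/√11.75) = 1 − Φ(0.2334) ≈ 0.40773. Doubling: P(τ_{0.8} ≤ 11.75) ≈ 2 · 0.40773 = 0.81546 ≈ 0.8155.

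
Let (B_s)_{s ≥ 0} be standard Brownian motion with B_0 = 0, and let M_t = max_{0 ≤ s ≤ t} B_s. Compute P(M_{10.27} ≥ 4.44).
P(M_{10.27} ≥ 4.44) = 2·P(B_{10.27} ≥ 4.44) = 2(1 − Φ(4.44/√10.27)) ≈ 0.1659

By the reflection principle for Brownian motion, P(M_t ≥ a) = 2 · P(B_t ≥ a) for a ≥ 0. Since B_t ~ N(0, t), P(B_t ≥ 4.44) = 1 − Φ(4.44/√t) = 1 − Φ(4.44/√10.27) = 1 − Φ(1.3855). So
  P(M_{10.27} ≥ 4.44) = 2(1 − Φ(1.3855)) ≈ 0.1659.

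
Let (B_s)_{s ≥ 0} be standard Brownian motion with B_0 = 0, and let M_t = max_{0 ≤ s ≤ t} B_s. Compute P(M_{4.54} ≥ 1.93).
P(M_{4.54} ≥ 1.93) = 2·P(B_{4.54} ≥ 1.93) = 2(1 − Φ(1.93/√4.54)) ≈ 0.3650

By the reflection principle for Brownian motion, P(M_t ≥ a) = 2 · P(B_t ≥ a) for a ≥ 0. Since B_t ~ N(0, t), P(B_t ≥ 1.93) = 1 − Φ(1.93/√t) = 1 − Φ(1.93/√4.54) = 1 − Φ(0.9058). So
  P(M_{4.54} ≥ 1.93) = 2(1 − Φ(0.9058)) ≈ 0.3650.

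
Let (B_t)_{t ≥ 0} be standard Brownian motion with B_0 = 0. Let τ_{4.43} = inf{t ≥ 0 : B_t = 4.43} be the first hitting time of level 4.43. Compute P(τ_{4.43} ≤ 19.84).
P(τ_{4.43} ≤ 19.84) = 2(1 − Φ(4.43/√19.84)) = 2(1 − Φ(0.9946)) ≈ 0.3199

By the reflection principle for standard BM, P(τ_b ≤ t) = 2 · P(B_t ≥ b). Since B_t ~ N(0, t), P(B_t ≥ 4.43) = 1 − Φ(4.43/√t) = 1 − Φ(4.43/√19.84) = 1 − Φ(0.9946) ≈ 0.15997. Doubling: P(τ_{4.43} ≤ 19.84) ≈ 2 · 0.15997 = 0.31994 ≈ 0.3199.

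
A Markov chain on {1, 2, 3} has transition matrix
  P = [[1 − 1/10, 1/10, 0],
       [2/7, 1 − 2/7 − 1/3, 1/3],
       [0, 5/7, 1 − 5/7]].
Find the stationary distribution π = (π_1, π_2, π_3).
π = (150/227, 105/454, 49/454)

This is a birth-death chain on three states, which satisfies detailed balance: π_1 · P_{12} = π_2 · P_{21} and π_2 · P_{23} = π_3 · P_{32}.
From π_1 · 1/10 = π_2 · 2/7: π_2/π_1 = (1/10)/(2/7) = 7/20.
From π_2 · 1/3 = π_3 · 5/7: π_3/π_2 = (1/3)/(5/7) = 7/15.
Take π_1 proportional to 1; then unnormalized π = (1, 7/20, 49/300). Normalize by dividing by the sum 227/150:
  π = (150/227, 105/454, 49/454).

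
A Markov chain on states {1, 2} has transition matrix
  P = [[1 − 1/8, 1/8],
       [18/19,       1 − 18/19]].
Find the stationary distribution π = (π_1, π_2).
π_1 = 144/163, π_2 = 19/163

Solve πP = π with π_1 + π_2 = 1. From πP = π: π_1 · (1 − 1/8) + π_2 · 18/19 = π_1 ⇒ π_2 · 18/19 = π_1 · 1/8 ⇒ π_2/π_1 = (1/8)/(18/19) = 19/144. Together with π_1 + π_2 = 1:
  π_1 = (18/19)/(1/8 + 18/19) = (18/19)/(163/152) = 144/163,
  π_2 = (1/8)/(1/8 + 18/19) = (1/8)/(163/152) = 19/163.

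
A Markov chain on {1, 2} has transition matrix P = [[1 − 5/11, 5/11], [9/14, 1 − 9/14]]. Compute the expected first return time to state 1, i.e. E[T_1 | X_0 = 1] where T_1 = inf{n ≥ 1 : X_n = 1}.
E[T_1 | X_0 = 1] = 1/π_1 = 169/99

For an irreducible recurrent Markov chain with stationary distribution π, E[T_i | X_0 = i] = 1/π_i (Kac's formula). Here π_1 = (9/14)/(5/11 + 9/14) = (9/14)/(169/154) = 99/169, so E[T_1 | X_0 = 1] = 1/π_1 = (5/11 + 9/14)/(9/14) = (169/154)/(9/14) = 169/99.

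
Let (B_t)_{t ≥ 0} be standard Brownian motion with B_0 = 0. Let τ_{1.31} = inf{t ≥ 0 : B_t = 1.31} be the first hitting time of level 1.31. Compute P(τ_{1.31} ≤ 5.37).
P(τ_{1.31} ≤ 5.37) = 2(1 − Φ(1.31/√5.37)) = 2(1 − Φ(0.5653)) ≈ 0.5719

By the reflection principle for standard BM, P(τ_b ≤ t) = 2 · P(B_t ≥ b). Since B_t ~ N(0, t), P(B_t ≥ 1.31) = 1 − Φ(1.31/√t) = 1 − Φ(1.31/√5.37) = 1 − Φ(0.5653) ≈ 0.28593. Doubling: P(τ_{1.31} ≤ 5.37) ≈ 2 · 0.28593 = 0.57186 ≈ 0.5719.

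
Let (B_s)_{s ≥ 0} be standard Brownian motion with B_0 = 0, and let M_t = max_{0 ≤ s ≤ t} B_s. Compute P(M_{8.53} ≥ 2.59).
P(M_{8.53} ≥ 2.59) = 2·P(B_{8.53} ≥ 2.59) = 2(1 − Φ(2.59/√8.53)) ≈ 0.3752

By the reflection principle for Brownian motion, P(M_t ≥ a) = 2 · P(B_t ≥ a) for a ≥ 0. Since B_t ~ N(0, t), P(B_t ≥ 2.59) = 1 − Φ(2.59/√t) = 1 − Φ(2.59/√8.53) = 1 − Φ(0.8868). So
  P(M_{8.53} ≥ 2.59) = 2(1 − Φ(0.8868)) ≈ 0.3752.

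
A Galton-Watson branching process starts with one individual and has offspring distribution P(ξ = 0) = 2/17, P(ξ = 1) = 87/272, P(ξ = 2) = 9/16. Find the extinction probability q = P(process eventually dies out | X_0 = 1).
q = 32/153

The pgf is f(s) = 2/17 + 87/272·s + 9/16·s². The extinction probability q is the smallest fixed point of f in [0, 1]. Setting s = f(s):
  9/16·s² + (87/272 − 1)·s + 2/17 = 0
  9/16·s² − (2/17 + 9/16)·s + 2/17 = 0
which factors as (s − 1)·(9/16·s − 2/17) = 0, giving roots s = 1 and s = (2/17)/(9/16) = 32/153.
Mean offspring μ = 87/272 + 2·9/16 = 393/272 > 1 (supercritical), so q < 1. The extinction probability is the smaller root: q = (2/17)/(9/16) = 32/153.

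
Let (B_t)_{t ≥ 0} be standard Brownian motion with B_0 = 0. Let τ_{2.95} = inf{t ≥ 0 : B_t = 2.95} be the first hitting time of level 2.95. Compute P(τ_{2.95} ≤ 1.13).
P(τ_{2.95} ≤ 1.13) = 2(1 − Φ(2.95/√1.13)) = 2(1 − Φ(2.7751)) ≈ 0.0055

By the reflection principle for standard BM, P(τ_b ≤ t) = 2 · P(B_t ≥ b). Since B_t ~ N(0, t), P(B_t ≥ 2.95) = 1 − Φ(2.95/√t) = 1 − Φ(2.95/√1.13) = 1 − Φ(2.7751) ≈ 0.00276. Doubling: P(τ_{2.95} ≤ 1.13) ≈ 2 · 0.00276 = 0.00552 ≈ 0.0055.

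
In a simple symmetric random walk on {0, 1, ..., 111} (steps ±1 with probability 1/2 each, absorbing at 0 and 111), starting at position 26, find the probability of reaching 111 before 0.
P(hit 111 before 0) = 26/111

Let u_k = P(hit 111 before 0 | start at k). Then u_0 = 0, u_111 = 1, and u_k = u_{k-1}/2 + u_{k+1}/2 for 1 ≤ k ≤ 110. This harmonic recurrence is solved by u_k = k/111, giving u_26 = 26/111.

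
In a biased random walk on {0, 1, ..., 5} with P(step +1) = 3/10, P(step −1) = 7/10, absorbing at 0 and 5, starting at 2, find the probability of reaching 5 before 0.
P(hit 5 before 0) = (1 − (7/3)^2) / (1 − (7/3)^5) = 270/4141

Let u_k denote P(reach 5 before 0 | start at k). Boundary: u_0 = 0, u_5 = 1. Recurrence: u_k = 3/10·u_{k+1} + 7/10·u_{k-1} for 1 ≤ k ≤ 4. Try u_k = A + B·r^k with r = q/p = (7/10)/(3/10) = 7/3. Substitution satisfies the recurrence; boundary conditions give:
  u_k = (1 − r^k) / (1 − r^N) = (1 − (7/3)^2) / (1 − (7/3)^5) = 270/4141.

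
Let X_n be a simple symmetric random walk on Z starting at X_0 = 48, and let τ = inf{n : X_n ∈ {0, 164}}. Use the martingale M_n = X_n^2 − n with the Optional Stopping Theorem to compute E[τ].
E[τ] = 5568

M_n = X_n^2 − n is a martingale (since E[X_{n+1}^2 | F_n] = X_n^2 + 1). By OST (τ has finite mean in a bounded region), E[M_τ] = E[M_0] = X_0^2 − 0 = 48^2 = 2304. Also E[M_τ] = E[X_τ^2] − E[τ]. The walk exits at 0 or 164, with P(hit 164 first) = 48/164, so E[X_τ^2] = 164^2 · 48/164 + 0 = 7872. Thus E[τ] = E[X_τ^2] − E[M_τ] = 7872 − 2304 = 5568 = 48(164 − 48) = 5568.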